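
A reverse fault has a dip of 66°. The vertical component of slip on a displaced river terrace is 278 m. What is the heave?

heave = throw / tan(dip) = 278 / tan(66°) = 124 m

124 m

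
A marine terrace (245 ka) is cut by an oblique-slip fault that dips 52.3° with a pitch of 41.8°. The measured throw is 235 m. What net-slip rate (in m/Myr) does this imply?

1820 m/Myr

dip-slip = throw / sin(dip) = 235 / sin(52.3°) = 297 m
net slip = dip-slip / sin(rake) = 297 / sin(41.8°) = 445.6 m
rate = 445.6 m / 245 ka = 0.00182 m/yr = 1820 m/Myr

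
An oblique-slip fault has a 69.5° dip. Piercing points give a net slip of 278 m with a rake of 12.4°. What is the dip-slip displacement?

59.7 m

dip-slip = net slip × sin(rake) = 278 m × sin(12.4°) = 59.7 m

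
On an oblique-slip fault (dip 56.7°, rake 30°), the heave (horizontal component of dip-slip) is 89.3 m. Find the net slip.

dip-slip = heave / cos(dip) = 89.3 / cos(56.7°) = 162.7 m
net slip = dip-slip / sin(rake) = 162.7 / sin(30°) = 325 m

325 m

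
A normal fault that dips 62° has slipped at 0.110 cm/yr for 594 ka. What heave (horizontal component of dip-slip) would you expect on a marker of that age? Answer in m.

dip-slip = rate × time = 0.110 cm/yr × 594 ka = 653.4 m
heave = dip-slip × cos(dip) = 653.4 × cos(62°) = 307 m

307 m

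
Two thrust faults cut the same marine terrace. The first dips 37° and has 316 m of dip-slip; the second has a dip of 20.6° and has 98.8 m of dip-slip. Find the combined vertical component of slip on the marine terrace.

225 m

throw_A = 316 × sin(37°) = 190.2 m
throw_B = 98.8 × sin(20.6°) = 34.76 m
total = 190.2 + 34.76 = 225 m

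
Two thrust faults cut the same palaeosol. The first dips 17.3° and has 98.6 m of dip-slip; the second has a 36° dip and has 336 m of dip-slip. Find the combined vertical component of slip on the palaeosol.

227 m

throw_A = 98.6 × sin(17.3°) = 29.32 m
throw_B = 336 × sin(36°) = 197.5 m
total = 29.32 + 197.5 = 227 m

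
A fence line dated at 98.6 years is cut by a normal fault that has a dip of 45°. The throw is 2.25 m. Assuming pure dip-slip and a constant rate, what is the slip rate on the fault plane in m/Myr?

dip-slip = throw / sin(dip) = 2.25 m / sin(45°) = 3.182 m
rate = 3.182 m / 98.6 years = 0.0323 m/yr = 32300 m/Myr

32300 m/Myr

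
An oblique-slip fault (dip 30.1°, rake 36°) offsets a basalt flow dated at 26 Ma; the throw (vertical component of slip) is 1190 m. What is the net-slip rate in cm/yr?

dip-slip = throw / sin(dip) = 1190 / sin(30.1°) = 2373 m
net slip = dip-slip / sin(rake) = 2373 / sin(36°) = 4037 m
rate = 4037 m / 26 Ma = 0.000155 m/yr = 0.0155 cm/yr

0.0155 cm/yr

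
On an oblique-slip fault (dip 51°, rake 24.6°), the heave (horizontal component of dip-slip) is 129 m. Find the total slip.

dip-slip = heave / cos(dip) = 129 / cos(51°) = 205 m
net slip = dip-slip / sin(rake) = 205 / sin(24.6°) = 492 m

492 m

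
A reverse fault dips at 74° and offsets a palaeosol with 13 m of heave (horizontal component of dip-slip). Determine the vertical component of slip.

throw = heave × tan(dip) = 13 × tan(74°) = 45.3 m

45.3 m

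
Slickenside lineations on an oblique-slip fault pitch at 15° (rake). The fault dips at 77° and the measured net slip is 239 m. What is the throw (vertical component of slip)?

60.3 m

dip-slip = net slip × sin(rake) = 239 m × sin(15°) = 61.86 m
throw = dip-slip × sin(dip) = 61.86 × sin(77°) = 60.3 m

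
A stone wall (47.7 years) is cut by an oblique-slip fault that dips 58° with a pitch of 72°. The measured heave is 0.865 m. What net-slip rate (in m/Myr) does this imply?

36000 m/Myr

dip-slip = heave / cos(dip) = 0.865 / cos(58°) = 1.632 m
net slip = dip-slip / sin(rake) = 1.632 / sin(72°) = 1.716 m
rate = 1.716 m / 47.7 years = 0.0360 m/yr = 36000 m/Myr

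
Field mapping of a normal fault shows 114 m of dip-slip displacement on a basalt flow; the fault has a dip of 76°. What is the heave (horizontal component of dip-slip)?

heave = dip-slip × cos(dip) = 114 m × cos(76°) = 27.6 m

27.6 m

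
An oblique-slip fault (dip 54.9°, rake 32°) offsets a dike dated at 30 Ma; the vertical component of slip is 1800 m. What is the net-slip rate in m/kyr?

dip-slip = throw / sin(dip) = 1800 / sin(54.9°) = 2200 m
net slip = dip-slip / sin(rake) = 2200 / sin(32°) = 4152 m
rate = 4152 m / 30 Ma = 0.000138 m/yr = 0.138 m/kyr

0.138 m/kyr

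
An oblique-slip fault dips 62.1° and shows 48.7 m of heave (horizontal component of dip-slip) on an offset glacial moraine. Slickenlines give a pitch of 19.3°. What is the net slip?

dip-slip = heave / cos(dip) = 48.7 / cos(62.1°) = 104.1 m
net slip = dip-slip / sin(rake) = 104.1 / sin(19.3°) = 315 m

315 m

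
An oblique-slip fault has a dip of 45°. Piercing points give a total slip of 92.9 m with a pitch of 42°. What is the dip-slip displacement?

62.2 m

dip-slip = net slip × sin(rake) = 92.9 m × sin(42°) = 62.2 m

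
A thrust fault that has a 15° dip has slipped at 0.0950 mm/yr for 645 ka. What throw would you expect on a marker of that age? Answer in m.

dip-slip = rate × time = 0.0950 mm/yr × 645 ka = 61.28 m
throw = dip-slip × sin(dip) = 61.28 × sin(15°) = 15.9 m

15.9 m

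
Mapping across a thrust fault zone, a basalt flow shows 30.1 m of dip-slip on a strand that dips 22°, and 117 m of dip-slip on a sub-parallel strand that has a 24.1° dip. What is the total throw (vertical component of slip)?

59.1 m

throw_A = 30.1 × sin(22°) = 11.28 m
throw_B = 117 × sin(24.1°) = 47.77 m
total = 11.28 + 47.77 = 59.1 m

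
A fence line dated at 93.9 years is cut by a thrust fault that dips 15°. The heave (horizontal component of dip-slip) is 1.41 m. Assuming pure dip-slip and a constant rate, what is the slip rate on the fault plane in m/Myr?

dip-slip = heave / cos(dip) = 1.41 m / cos(15°) = 1.460 m
rate = 1.460 m / 93.9 years = 0.0155 m/yr = 15500 m/Myr

15500 m/Myr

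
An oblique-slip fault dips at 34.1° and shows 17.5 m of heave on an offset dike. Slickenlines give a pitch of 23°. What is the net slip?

54.1 m

dip-slip = heave / cos(dip) = 17.5 / cos(34.1°) = 21.13 m
net slip = dip-slip / sin(rake) = 21.13 / sin(23°) = 54.1 m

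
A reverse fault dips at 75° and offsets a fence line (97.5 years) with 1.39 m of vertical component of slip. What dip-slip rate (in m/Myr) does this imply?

dip-slip = throw / sin(dip) = 1.39 m / sin(75°) = 1.439 m
rate = 1.439 m / 97.5 years = 0.0148 m/yr = 14800 m/Myr

14800 m/Myr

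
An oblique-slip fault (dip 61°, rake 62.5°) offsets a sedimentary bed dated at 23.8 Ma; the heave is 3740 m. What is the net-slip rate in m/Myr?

365 m/Myr

dip-slip = heave / cos(dip) = 3740 / cos(61°) = 7714 m
net slip = dip-slip / sin(rake) = 7714 / sin(62.5°) = 8697 m
rate = 8697 m / 23.8 Ma = 0.000365 m/yr = 365 m/Myr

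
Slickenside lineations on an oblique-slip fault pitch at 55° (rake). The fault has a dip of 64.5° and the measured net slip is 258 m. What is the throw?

191 m

dip-slip = net slip × sin(rake) = 258 m × sin(55°) = 211.3 m
throw = dip-slip × sin(dip) = 211.3 × sin(64.5°) = 191 m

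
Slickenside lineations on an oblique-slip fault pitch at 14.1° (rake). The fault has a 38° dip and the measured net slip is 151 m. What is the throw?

dip-slip = net slip × sin(rake) = 151 m × sin(14.1°) = 36.79 m
throw = dip-slip × sin(dip) = 36.79 × sin(38°) = 22.6 m

22.6 m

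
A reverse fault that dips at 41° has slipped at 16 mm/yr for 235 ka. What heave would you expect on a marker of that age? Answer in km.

2.84 km

dip-slip = rate × time = 16 mm/yr × 235 ka = 3760 m
heave = dip-slip × cos(dip) = 3760 × cos(41°) = 2840 m = 2.84 km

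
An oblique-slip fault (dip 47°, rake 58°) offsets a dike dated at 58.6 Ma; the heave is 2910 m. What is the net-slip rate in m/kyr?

dip-slip = heave / cos(dip) = 2910 / cos(47°) = 4267 m
net slip = dip-slip / sin(rake) = 4267 / sin(58°) = 5031 m
rate = 5031 m / 58.6 Ma = 0.0000859 m/yr = 0.0859 m/kyr

0.0859 m/kyr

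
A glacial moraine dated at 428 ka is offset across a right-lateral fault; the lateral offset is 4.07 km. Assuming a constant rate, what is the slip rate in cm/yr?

rate = 4.07 km / 428 ka = 0.00951 m/yr = 0.951 cm/yr

0.951 cm/yr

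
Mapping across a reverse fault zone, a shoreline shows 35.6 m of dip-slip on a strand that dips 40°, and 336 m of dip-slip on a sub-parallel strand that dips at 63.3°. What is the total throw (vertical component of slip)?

throw_A = 35.6 × sin(40°) = 22.88 m
throw_B = 336 × sin(63.3°) = 300.2 m
total = 22.88 + 300.2 = 323 m

323 m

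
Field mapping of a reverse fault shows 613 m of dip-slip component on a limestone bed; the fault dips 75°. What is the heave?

heave = dip-slip × cos(dip) = 613 m × cos(75°) = 159 m

159 m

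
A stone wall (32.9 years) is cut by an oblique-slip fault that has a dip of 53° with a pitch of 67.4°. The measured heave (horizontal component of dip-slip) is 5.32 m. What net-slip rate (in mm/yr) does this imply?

dip-slip = heave / cos(dip) = 5.32 / cos(53°) = 8.840 m
net slip = dip-slip / sin(rake) = 8.840 / sin(67.4°) = 9.575 m
rate = 9.575 m / 32.9 years = 0.291 m/yr = 291 mm/yr

291 mm/yr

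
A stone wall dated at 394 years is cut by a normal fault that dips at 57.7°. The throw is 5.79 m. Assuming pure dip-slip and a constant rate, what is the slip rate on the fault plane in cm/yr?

1.74 cm/yr

dip-slip = throw / sin(dip) = 5.79 m / sin(57.7°) = 6.850 m
rate = 6.850 m / 394 years = 0.0174 m/yr = 1.74 cm/yr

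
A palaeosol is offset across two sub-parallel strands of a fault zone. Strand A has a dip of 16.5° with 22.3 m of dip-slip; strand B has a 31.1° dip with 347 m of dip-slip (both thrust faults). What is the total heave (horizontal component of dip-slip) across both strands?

heave_A = 22.3 × cos(16.5°) = 21.38 m
heave_B = 347 × cos(31.1°) = 297.1 m
total = 21.38 + 297.1 = 319 m

319 m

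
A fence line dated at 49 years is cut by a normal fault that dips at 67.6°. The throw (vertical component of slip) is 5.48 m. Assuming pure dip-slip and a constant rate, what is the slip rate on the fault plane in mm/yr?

121 mm/yr

dip-slip = throw / sin(dip) = 5.48 m / sin(67.6°) = 5.927 m
rate = 5.927 m / 49 years = 0.121 m/yr = 121 mm/yr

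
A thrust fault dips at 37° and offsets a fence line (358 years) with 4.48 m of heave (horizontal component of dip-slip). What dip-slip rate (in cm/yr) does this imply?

1.57 cm/yr

dip-slip = heave / cos(dip) = 4.48 m / cos(37°) = 5.610 m
rate = 5.610 m / 358 years = 0.0157 m/yr = 1.57 cm/yr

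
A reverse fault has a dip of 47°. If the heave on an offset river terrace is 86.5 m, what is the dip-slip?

127 m

dip-slip = heave / cos(dip) = 86.5 / cos(47°) = 127 m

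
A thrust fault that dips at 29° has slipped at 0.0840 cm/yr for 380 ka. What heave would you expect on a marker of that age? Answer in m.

279 m

dip-slip = rate × time = 0.0840 cm/yr × 380 ka = 319.2 m
heave = dip-slip × cos(dip) = 319.2 × cos(29°) = 279 m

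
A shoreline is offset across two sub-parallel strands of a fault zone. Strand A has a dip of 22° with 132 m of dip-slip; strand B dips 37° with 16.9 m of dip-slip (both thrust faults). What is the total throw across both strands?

throw_A = 132 × sin(22°) = 49.45 m
throw_B = 16.9 × sin(37°) = 10.17 m
total = 49.45 + 10.17 = 59.6 m

59.6 m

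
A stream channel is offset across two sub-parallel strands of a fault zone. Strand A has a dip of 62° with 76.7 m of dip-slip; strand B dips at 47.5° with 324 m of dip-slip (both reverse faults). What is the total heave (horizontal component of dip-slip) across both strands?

heave_A = 76.7 × cos(62°) = 36.01 m
heave_B = 324 × cos(47.5°) = 218.9 m
total = 36.01 + 218.9 = 255 m

255 m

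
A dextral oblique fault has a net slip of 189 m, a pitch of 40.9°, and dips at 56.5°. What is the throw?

103 m

dip-slip = net slip × sin(rake) = 189 m × sin(40.9°) = 123.7 m
throw = dip-slip × sin(dip) = 123.7 × sin(56.5°) = 103 m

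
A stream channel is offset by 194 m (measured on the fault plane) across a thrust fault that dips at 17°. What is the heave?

186 m

heave = dip-slip × cos(dip) = 194 m × cos(17°) = 186 m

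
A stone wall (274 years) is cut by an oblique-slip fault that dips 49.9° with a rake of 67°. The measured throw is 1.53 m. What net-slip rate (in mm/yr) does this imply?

dip-slip = throw / sin(dip) = 1.53 / sin(49.9°) = 2 m
net slip = dip-slip / sin(rake) = 2 / sin(67°) = 2.173 m
rate = 2.173 m / 274 years = 0.00793 m/yr = 7.93 mm/yr

7.93 mm/yr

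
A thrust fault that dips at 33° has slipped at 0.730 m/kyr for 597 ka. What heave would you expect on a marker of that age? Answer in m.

dip-slip = rate × time = 0.730 m/kyr × 597 ka = 435.8 m
heave = dip-slip × cos(dip) = 435.8 × cos(33°) = 366 m

366 m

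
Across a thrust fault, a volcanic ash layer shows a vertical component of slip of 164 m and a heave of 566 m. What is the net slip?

net slip = √(throw² + heave²) = √(164² + 566²) = 589 m

589 m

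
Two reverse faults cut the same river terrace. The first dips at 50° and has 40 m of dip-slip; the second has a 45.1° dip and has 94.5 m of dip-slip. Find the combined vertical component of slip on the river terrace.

97.6 m

throw_A = 40 × sin(50°) = 30.64 m
throw_B = 94.5 × sin(45.1°) = 66.94 m
total = 30.64 + 66.94 = 97.6 m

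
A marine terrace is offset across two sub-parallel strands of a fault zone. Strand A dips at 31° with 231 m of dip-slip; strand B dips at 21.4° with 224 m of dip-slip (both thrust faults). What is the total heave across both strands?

heave_A = 231 × cos(31°) = 198 m
heave_B = 224 × cos(21.4°) = 208.6 m
total = 198 + 208.6 = 407 m

407 m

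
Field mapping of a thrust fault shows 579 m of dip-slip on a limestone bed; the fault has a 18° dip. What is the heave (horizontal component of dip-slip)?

heave = dip-slip × cos(dip) = 579 m × cos(18°) = 551 m

551 m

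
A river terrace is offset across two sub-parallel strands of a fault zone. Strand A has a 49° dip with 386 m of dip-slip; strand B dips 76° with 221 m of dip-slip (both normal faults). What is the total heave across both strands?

heave_A = 386 × cos(49°) = 253.2 m
heave_B = 221 × cos(76°) = 53.46 m
total = 253.2 + 53.46 = 307 m

307 m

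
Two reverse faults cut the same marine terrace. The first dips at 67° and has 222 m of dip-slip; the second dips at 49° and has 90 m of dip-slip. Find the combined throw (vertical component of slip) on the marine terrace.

throw_A = 222 × sin(67°) = 204.4 m
throw_B = 90 × sin(49°) = 67.92 m
total = 204.4 + 67.92 = 272 m

272 m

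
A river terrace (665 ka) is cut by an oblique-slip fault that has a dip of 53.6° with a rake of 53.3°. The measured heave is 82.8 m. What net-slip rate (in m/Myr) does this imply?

dip-slip = heave / cos(dip) = 82.8 / cos(53.6°) = 139.5 m
net slip = dip-slip / sin(rake) = 139.5 / sin(53.3°) = 174 m
rate = 174 m / 665 ka = 0.000262 m/yr = 262 m/Myr

262 m/Myr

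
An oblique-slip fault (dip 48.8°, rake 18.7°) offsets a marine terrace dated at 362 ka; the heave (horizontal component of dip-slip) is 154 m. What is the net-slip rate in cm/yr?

0.201 cm/yr

dip-slip = heave / cos(dip) = 154 / cos(48.8°) = 233.8 m
net slip = dip-slip / sin(rake) = 233.8 / sin(18.7°) = 729.2 m
rate = 729.2 m / 362 ka = 0.00201 m/yr = 0.201 cm/yr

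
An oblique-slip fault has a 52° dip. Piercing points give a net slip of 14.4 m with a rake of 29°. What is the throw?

dip-slip = net slip × sin(rake) = 14.4 m × sin(29°) = 6.981 m
throw = dip-slip × sin(dip) = 6.981 × sin(52°) = 5.50 m

5.50 m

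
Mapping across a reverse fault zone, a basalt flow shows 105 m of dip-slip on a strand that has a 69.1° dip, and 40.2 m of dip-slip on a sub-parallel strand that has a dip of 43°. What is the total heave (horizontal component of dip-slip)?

heave_A = 105 × cos(69.1°) = 37.46 m
heave_B = 40.2 × cos(43°) = 29.40 m
total = 37.46 + 29.40 = 66.9 m

66.9 m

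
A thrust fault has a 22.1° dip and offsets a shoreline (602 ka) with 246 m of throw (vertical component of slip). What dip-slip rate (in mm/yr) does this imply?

1.09 mm/yr

dip-slip = throw / sin(dip) = 246 m / sin(22.1°) = 653.9 m
rate = 653.9 m / 602 ka = 0.00109 m/yr = 1.09 mm/yr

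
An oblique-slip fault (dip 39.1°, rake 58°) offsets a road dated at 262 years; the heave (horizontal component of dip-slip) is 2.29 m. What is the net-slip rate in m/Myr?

13300 m/Myr

dip-slip = heave / cos(dip) = 2.29 / cos(39.1°) = 2.951 m
net slip = dip-slip / sin(rake) = 2.951 / sin(58°) = 3.480 m
rate = 3.480 m / 262 years = 0.0133 m/yr = 13300 m/Myr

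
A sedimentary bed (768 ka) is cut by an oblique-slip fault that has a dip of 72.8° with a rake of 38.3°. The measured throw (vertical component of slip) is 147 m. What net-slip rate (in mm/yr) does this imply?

dip-slip = throw / sin(dip) = 147 / sin(72.8°) = 153.9 m
net slip = dip-slip / sin(rake) = 153.9 / sin(38.3°) = 248.3 m
rate = 248.3 m / 768 ka = 0.000323 m/yr = 0.323 mm/yr

0.323 mm/yr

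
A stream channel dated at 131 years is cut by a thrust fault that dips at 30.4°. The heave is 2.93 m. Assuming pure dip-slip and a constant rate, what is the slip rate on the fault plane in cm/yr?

dip-slip = heave / cos(dip) = 2.93 m / cos(30.4°) = 3.397 m
rate = 3.397 m / 131 years = 0.0259 m/yr = 2.59 cm/yr

2.59 cm/yr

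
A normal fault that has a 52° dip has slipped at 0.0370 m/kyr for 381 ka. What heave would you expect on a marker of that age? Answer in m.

dip-slip = rate × time = 0.0370 m/kyr × 381 ka = 14.10 m
heave = dip-slip × cos(dip) = 14.10 × cos(52°) = 8.68 m

8.68 m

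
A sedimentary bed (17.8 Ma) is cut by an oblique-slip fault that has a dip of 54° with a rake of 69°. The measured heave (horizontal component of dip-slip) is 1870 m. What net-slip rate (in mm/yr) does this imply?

0.191 mm/yr

dip-slip = heave / cos(dip) = 1870 / cos(54°) = 3181 m
net slip = dip-slip / sin(rake) = 3181 / sin(69°) = 3408 m
rate = 3408 m / 17.8 Ma = 0.000191 m/yr = 0.191 mm/yr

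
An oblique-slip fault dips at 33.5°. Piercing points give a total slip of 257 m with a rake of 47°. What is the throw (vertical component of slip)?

104 m

dip-slip = net slip × sin(rake) = 257 m × sin(47°) = 188 m
throw = dip-slip × sin(dip) = 188 × sin(33.5°) = 104 m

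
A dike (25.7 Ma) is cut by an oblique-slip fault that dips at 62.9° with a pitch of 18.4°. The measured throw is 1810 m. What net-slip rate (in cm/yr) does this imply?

dip-slip = throw / sin(dip) = 1810 / sin(62.9°) = 2033 m
net slip = dip-slip / sin(rake) = 2033 / sin(18.4°) = 6441 m
rate = 6441 m / 25.7 Ma = 0.000251 m/yr = 0.0251 cm/yr

0.0251 cm/yr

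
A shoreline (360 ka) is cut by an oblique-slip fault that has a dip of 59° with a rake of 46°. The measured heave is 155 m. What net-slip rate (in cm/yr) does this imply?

dip-slip = heave / cos(dip) = 155 / cos(59°) = 300.9 m
net slip = dip-slip / sin(rake) = 300.9 / sin(46°) = 418.4 m
rate = 418.4 m / 360 ka = 0.00116 m/yr = 0.116 cm/yr

0.116 cm/yr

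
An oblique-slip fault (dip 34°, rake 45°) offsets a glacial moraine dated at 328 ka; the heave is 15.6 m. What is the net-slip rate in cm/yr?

dip-slip = heave / cos(dip) = 15.6 / cos(34°) = 18.82 m
net slip = dip-slip / sin(rake) = 18.82 / sin(45°) = 26.61 m
rate = 26.61 m / 328 ka = 0.0000811 m/yr = 0.00811 cm/yr

0.00811 cm/yr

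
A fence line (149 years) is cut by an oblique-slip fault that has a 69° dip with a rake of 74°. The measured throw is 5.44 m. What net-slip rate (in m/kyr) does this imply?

dip-slip = throw / sin(dip) = 5.44 / sin(69°) = 5.827 m
net slip = dip-slip / sin(rake) = 5.827 / sin(74°) = 6.062 m
rate = 6.062 m / 149 years = 0.0407 m/yr = 40.7 m/kyr

40.7 m/kyr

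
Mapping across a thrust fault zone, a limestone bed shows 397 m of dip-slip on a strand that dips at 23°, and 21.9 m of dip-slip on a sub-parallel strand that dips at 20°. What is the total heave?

386 m

heave_A = 397 × cos(23°) = 365.4 m
heave_B = 21.9 × cos(20°) = 20.58 m
total = 365.4 + 20.58 = 386 m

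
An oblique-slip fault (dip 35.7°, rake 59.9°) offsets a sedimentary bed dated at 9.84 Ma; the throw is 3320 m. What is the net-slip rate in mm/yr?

0.668 mm/yr

dip-slip = throw / sin(dip) = 3320 / sin(35.7°) = 5689 m
net slip = dip-slip / sin(rake) = 5689 / sin(59.9°) = 6576 m
rate = 6576 m / 9.84 Ma = 0.000668 m/yr = 0.668 mm/yr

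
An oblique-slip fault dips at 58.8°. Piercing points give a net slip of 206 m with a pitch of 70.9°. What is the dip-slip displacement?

dip-slip = net slip × sin(rake) = 206 m × sin(70.9°) = 195 m

195 m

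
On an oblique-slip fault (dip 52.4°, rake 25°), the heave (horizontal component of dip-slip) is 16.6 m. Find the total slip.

dip-slip = heave / cos(dip) = 16.6 / cos(52.4°) = 27.21 m
net slip = dip-slip / sin(rake) = 27.21 / sin(25°) = 64.4 m

64.4 m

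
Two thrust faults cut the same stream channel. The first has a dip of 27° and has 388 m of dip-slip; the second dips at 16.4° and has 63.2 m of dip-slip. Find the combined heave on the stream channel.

heave_A = 388 × cos(27°) = 345.7 m
heave_B = 63.2 × cos(16.4°) = 60.63 m
total = 345.7 + 60.63 = 406 m

406 m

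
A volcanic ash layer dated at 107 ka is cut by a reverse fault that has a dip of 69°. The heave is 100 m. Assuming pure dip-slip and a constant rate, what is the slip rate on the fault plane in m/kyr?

dip-slip = heave / cos(dip) = 100 m / cos(69°) = 279 m
rate = 279 m / 107 ka = 0.00261 m/yr = 2.61 m/kyr

2.61 m/kyr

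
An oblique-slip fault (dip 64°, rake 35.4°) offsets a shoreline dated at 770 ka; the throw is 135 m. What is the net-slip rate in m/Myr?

dip-slip = throw / sin(dip) = 135 / sin(64°) = 150.2 m
net slip = dip-slip / sin(rake) = 150.2 / sin(35.4°) = 259.3 m
rate = 259.3 m / 770 ka = 0.000337 m/yr = 337 m/Myr

337 m/Myr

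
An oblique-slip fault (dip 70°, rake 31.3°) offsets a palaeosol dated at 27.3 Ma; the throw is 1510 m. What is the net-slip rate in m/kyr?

dip-slip = throw / sin(dip) = 1510 / sin(70°) = 1607 m
net slip = dip-slip / sin(rake) = 1607 / sin(31.3°) = 3093 m
rate = 3093 m / 27.3 Ma = 0.000113 m/yr = 0.113 m/kyr

0.113 m/kyr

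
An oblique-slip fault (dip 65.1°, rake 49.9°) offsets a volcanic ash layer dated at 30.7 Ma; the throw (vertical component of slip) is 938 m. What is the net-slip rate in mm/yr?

dip-slip = throw / sin(dip) = 938 / sin(65.1°) = 1034 m
net slip = dip-slip / sin(rake) = 1034 / sin(49.9°) = 1352 m
rate = 1352 m / 30.7 Ma = 0.0000440 m/yr = 0.0440 mm/yr

0.0440 mm/yr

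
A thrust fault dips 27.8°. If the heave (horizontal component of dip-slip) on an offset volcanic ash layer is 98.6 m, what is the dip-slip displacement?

dip-slip = heave / cos(dip) = 98.6 / cos(27.8°) = 111 m

111 m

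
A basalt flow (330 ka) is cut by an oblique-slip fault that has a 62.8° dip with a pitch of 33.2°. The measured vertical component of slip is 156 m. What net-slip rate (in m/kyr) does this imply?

0.971 m/kyr

dip-slip = throw / sin(dip) = 156 / sin(62.8°) = 175.4 m
net slip = dip-slip / sin(rake) = 175.4 / sin(33.2°) = 320.3 m
rate = 320.3 m / 330 ka = 0.000971 m/yr = 0.971 m/kyr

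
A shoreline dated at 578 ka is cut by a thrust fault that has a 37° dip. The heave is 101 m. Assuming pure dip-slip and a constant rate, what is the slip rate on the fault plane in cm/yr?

0.0219 cm/yr

dip-slip = heave / cos(dip) = 101 m / cos(37°) = 126.5 m
rate = 126.5 m / 578 ka = 0.000219 m/yr = 0.0219 cm/yr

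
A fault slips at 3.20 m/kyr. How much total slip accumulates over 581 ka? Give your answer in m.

1860 m

slip = rate × time = 3.20 m/kyr × 581 ka = 1860 m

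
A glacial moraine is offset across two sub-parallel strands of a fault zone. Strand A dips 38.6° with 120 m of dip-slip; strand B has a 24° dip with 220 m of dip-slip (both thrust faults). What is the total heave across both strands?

heave_A = 120 × cos(38.6°) = 93.78 m
heave_B = 220 × cos(24°) = 201 m
total = 93.78 + 201 = 295 m

295 m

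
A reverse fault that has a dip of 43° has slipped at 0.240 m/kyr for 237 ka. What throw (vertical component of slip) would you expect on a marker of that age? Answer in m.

dip-slip = rate × time = 0.240 m/kyr × 237 ka = 56.88 m
throw = dip-slip × sin(dip) = 56.88 × sin(43°) = 38.8 m

38.8 m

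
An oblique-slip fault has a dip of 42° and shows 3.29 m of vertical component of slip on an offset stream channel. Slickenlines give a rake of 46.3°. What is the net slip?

6.80 m

dip-slip = throw / sin(dip) = 3.29 / sin(42°) = 4.917 m
net slip = dip-slip / sin(rake) = 4.917 / sin(46.3°) = 6.80 m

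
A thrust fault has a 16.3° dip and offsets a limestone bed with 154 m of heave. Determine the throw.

throw = heave × tan(dip) = 154 × tan(16.3°) = 45 m

45 m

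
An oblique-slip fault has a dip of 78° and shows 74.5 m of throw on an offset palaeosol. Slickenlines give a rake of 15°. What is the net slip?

294 m

dip-slip = throw / sin(dip) = 74.5 / sin(78°) = 76.16 m
net slip = dip-slip / sin(rake) = 76.16 / sin(15°) = 294 m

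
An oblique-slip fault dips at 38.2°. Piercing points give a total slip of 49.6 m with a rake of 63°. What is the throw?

dip-slip = net slip × sin(rake) = 49.6 m × sin(63°) = 44.19 m
throw = dip-slip × sin(dip) = 44.19 × sin(38.2°) = 27.3 m

27.3 m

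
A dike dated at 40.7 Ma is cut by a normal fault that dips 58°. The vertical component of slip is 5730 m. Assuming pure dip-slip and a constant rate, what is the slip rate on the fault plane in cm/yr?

0.0166 cm/yr

dip-slip = throw / sin(dip) = 5730 m / sin(58°) = 6757 m
rate = 6757 m / 40.7 Ma = 0.000166 m/yr = 0.0166 cm/yr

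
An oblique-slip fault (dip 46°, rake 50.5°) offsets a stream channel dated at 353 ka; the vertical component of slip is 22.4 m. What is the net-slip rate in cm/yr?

0.0114 cm/yr

dip-slip = throw / sin(dip) = 22.4 / sin(46°) = 31.14 m
net slip = dip-slip / sin(rake) = 31.14 / sin(50.5°) = 40.36 m
rate = 40.36 m / 353 ka = 0.000114 m/yr = 0.0114 cm/yr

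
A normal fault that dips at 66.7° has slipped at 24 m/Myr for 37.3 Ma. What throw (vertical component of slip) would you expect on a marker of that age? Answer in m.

dip-slip = rate × time = 24 m/Myr × 37.3 Ma = 895.2 m
throw = dip-slip × sin(dip) = 895.2 × sin(66.7°) = 822 m

822 m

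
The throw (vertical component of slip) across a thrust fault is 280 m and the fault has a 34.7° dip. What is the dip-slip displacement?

492 m

dip-slip = throw / sin(dip) = 280 / sin(34.7°) = 492 m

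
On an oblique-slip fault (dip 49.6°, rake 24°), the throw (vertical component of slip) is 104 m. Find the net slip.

dip-slip = throw / sin(dip) = 104 / sin(49.6°) = 136.6 m
net slip = dip-slip / sin(rake) = 136.6 / sin(24°) = 336 m

336 m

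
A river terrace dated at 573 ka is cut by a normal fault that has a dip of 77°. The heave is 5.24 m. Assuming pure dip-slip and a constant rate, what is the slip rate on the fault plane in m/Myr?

40.7 m/Myr

dip-slip = heave / cos(dip) = 5.24 m / cos(77°) = 23.29 m
rate = 23.29 m / 573 ka = 0.0000407 m/yr = 40.7 m/Myr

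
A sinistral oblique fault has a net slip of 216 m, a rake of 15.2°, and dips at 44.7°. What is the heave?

dip-slip = net slip × sin(rake) = 216 m × sin(15.2°) = 56.63 m
heave = dip-slip × cos(dip) = 56.63 × cos(44.7°) = 40.3 m

40.3 m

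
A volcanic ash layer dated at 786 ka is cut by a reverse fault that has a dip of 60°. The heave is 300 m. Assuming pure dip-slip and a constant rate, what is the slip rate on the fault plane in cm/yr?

dip-slip = heave / cos(dip) = 300 m / cos(60°) = 600 m
rate = 600 m / 786 ka = 0.000763 m/yr = 0.0763 cm/yr

0.0763 cm/yr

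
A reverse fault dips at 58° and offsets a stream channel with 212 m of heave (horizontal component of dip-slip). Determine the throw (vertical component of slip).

throw = heave × tan(dip) = 212 × tan(58°) = 339 m

339 m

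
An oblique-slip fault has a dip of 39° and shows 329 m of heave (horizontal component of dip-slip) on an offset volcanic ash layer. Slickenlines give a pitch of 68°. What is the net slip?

457 m

dip-slip = heave / cos(dip) = 329 / cos(39°) = 423.3 m
net slip = dip-slip / sin(rake) = 423.3 / sin(68°) = 457 m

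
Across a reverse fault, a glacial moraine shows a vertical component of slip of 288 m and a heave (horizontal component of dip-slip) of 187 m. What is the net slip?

343 m

net slip = √(throw² + heave²) = √(288² + 187²) = 343 m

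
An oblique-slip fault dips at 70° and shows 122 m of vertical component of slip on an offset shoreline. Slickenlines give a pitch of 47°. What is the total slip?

178 m

dip-slip = throw / sin(dip) = 122 / sin(70°) = 129.8 m
net slip = dip-slip / sin(rake) = 129.8 / sin(47°) = 178 m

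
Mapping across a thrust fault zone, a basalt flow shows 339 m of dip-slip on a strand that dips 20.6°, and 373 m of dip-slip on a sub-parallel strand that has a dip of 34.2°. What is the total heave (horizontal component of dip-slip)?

heave_A = 339 × cos(20.6°) = 317.3 m
heave_B = 373 × cos(34.2°) = 308.5 m
total = 317.3 + 308.5 = 626 m

626 m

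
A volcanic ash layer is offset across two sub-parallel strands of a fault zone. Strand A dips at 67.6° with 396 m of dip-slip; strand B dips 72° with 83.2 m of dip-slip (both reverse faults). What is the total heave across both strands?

177 m

heave_A = 396 × cos(67.6°) = 150.9 m
heave_B = 83.2 × cos(72°) = 25.71 m
total = 150.9 + 25.71 = 177 m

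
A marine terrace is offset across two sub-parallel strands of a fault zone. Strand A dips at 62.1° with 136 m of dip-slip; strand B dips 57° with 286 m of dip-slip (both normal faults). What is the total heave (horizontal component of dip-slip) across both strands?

219 m

heave_A = 136 × cos(62.1°) = 63.64 m
heave_B = 286 × cos(57°) = 155.8 m
total = 63.64 + 155.8 = 219 m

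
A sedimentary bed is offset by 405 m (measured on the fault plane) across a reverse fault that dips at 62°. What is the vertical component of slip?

throw = dip-slip × sin(dip) = 405 m × sin(62°) = 358 m

358 m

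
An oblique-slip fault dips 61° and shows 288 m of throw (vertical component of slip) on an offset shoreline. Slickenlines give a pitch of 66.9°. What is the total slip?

358 m

dip-slip = throw / sin(dip) = 288 / sin(61°) = 329.3 m
net slip = dip-slip / sin(rake) = 329.3 / sin(66.9°) = 358 m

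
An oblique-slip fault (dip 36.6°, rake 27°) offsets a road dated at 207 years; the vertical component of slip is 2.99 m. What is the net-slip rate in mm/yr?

dip-slip = throw / sin(dip) = 2.99 / sin(36.6°) = 5.015 m
net slip = dip-slip / sin(rake) = 5.015 / sin(27°) = 11.05 m
rate = 11.05 m / 207 years = 0.0534 m/yr = 53.4 mm/yr

53.4 mm/yr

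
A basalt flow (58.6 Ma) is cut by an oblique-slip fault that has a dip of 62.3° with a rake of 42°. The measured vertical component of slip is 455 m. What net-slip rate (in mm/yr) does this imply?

dip-slip = throw / sin(dip) = 455 / sin(62.3°) = 513.9 m
net slip = dip-slip / sin(rake) = 513.9 / sin(42°) = 768 m
rate = 768 m / 58.6 Ma = 0.0000131 m/yr = 0.0131 mm/yr

0.0131 mm/yr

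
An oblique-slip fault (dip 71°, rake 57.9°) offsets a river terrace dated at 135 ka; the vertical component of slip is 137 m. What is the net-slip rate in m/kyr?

dip-slip = throw / sin(dip) = 137 / sin(71°) = 144.9 m
net slip = dip-slip / sin(rake) = 144.9 / sin(57.9°) = 171 m
rate = 171 m / 135 ka = 0.00127 m/yr = 1.27 m/kyr

1.27 m/kyr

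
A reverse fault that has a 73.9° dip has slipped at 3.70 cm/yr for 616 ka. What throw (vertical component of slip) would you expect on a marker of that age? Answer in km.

21.9 km

dip-slip = rate × time = 3.70 cm/yr × 616 ka = 22790 m
throw = dip-slip × sin(dip) = 22790 × sin(73.9°) = 21900 m = 21.9 km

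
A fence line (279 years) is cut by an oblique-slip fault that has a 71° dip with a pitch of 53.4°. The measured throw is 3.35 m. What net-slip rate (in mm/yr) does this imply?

15.8 mm/yr

dip-slip = throw / sin(dip) = 3.35 / sin(71°) = 3.543 m
net slip = dip-slip / sin(rake) = 3.543 / sin(53.4°) = 4.413 m
rate = 4.413 m / 279 years = 0.0158 m/yr = 15.8 mm/yr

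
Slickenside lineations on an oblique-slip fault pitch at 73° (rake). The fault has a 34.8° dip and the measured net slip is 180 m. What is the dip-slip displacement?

dip-slip = net slip × sin(rake) = 180 m × sin(73°) = 172 m

172 m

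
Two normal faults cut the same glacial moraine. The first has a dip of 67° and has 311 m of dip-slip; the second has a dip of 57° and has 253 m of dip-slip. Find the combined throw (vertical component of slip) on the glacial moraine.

throw_A = 311 × sin(67°) = 286.3 m
throw_B = 253 × sin(57°) = 212.2 m
total = 286.3 + 212.2 = 498 m

498 m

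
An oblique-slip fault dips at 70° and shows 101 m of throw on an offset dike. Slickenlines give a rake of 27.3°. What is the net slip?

dip-slip = throw / sin(dip) = 101 / sin(70°) = 107.5 m
net slip = dip-slip / sin(rake) = 107.5 / sin(27.3°) = 234 m

234 m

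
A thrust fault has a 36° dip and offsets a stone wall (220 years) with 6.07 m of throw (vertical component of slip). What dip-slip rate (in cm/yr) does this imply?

dip-slip = throw / sin(dip) = 6.07 m / sin(36°) = 10.33 m
rate = 10.33 m / 220 years = 0.0469 m/yr = 4.69 cm/yr

4.69 cm/yr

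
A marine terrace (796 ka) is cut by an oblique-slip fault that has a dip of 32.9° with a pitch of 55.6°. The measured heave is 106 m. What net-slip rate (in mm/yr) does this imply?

dip-slip = heave / cos(dip) = 106 / cos(32.9°) = 126.2 m
net slip = dip-slip / sin(rake) = 126.2 / sin(55.6°) = 153 m
rate = 153 m / 796 ka = 0.000192 m/yr = 0.192 mm/yr

0.192 mm/yr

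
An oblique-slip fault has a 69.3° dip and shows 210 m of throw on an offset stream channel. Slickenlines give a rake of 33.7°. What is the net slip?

405 m

dip-slip = throw / sin(dip) = 210 / sin(69.3°) = 224.5 m
net slip = dip-slip / sin(rake) = 224.5 / sin(33.7°) = 405 m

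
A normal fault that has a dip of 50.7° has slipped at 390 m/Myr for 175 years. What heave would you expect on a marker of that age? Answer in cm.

dip-slip = rate × time = 390 m/Myr × 175 years = 0.06825 m
heave = dip-slip × cos(dip) = 0.06825 × cos(50.7°) = 0.0432 m = 4.32 cm

4.32 cm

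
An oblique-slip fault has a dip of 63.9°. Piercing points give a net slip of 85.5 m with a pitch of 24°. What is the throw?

dip-slip = net slip × sin(rake) = 85.5 m × sin(24°) = 34.78 m
throw = dip-slip × sin(dip) = 34.78 × sin(63.9°) = 31.2 m

31.2 m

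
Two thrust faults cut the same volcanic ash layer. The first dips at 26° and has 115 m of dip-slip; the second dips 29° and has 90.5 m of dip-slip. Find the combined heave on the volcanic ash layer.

heave_A = 115 × cos(26°) = 103.4 m
heave_B = 90.5 × cos(29°) = 79.15 m
total = 103.4 + 79.15 = 183 m

183 m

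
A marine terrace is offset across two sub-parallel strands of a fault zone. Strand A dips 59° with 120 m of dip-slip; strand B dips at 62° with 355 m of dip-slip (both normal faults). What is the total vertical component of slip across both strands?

throw_A = 120 × sin(59°) = 102.9 m
throw_B = 355 × sin(62°) = 313.4 m
total = 102.9 + 313.4 = 416 m

416 m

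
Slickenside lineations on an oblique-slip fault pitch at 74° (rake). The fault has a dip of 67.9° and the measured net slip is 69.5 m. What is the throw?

dip-slip = net slip × sin(rake) = 69.5 m × sin(74°) = 66.81 m
throw = dip-slip × sin(dip) = 66.81 × sin(67.9°) = 61.9 m

61.9 m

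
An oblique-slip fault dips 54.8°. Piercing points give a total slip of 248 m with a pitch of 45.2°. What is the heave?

101 m

dip-slip = net slip × sin(rake) = 248 m × sin(45.2°) = 176 m
heave = dip-slip × cos(dip) = 176 × cos(54.8°) = 101 m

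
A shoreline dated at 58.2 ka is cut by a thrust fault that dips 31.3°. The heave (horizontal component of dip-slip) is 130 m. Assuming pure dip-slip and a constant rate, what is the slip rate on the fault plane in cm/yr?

dip-slip = heave / cos(dip) = 130 m / cos(31.3°) = 152.1 m
rate = 152.1 m / 58.2 ka = 0.00261 m/yr = 0.261 cm/yr

0.261 cm/yr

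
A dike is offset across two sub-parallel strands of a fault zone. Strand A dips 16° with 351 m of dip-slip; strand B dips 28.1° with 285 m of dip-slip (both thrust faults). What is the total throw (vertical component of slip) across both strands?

throw_A = 351 × sin(16°) = 96.75 m
throw_B = 285 × sin(28.1°) = 134.2 m
total = 96.75 + 134.2 = 231 m

231 m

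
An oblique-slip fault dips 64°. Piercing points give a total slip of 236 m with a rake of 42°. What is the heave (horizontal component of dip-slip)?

dip-slip = net slip × sin(rake) = 236 m × sin(42°) = 157.9 m
heave = dip-slip × cos(dip) = 157.9 × cos(64°) = 69.2 m

69.2 m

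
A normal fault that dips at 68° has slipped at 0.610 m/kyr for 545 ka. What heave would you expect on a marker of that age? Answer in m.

125 m

dip-slip = rate × time = 0.610 m/kyr × 545 ka = 332.4 m
heave = dip-slip × cos(dip) = 332.4 × cos(68°) = 125 m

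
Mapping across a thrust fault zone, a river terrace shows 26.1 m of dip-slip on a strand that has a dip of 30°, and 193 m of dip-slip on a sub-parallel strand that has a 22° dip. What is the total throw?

85.3 m

throw_A = 26.1 × sin(30°) = 13.05 m
throw_B = 193 × sin(22°) = 72.30 m
total = 13.05 + 72.30 = 85.3 m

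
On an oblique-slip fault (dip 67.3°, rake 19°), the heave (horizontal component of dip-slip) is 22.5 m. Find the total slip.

dip-slip = heave / cos(dip) = 22.5 / cos(67.3°) = 58.30 m
net slip = dip-slip / sin(rake) = 58.30 / sin(19°) = 179 m

179 m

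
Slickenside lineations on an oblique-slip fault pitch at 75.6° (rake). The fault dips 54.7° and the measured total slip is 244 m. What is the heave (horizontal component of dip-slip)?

dip-slip = net slip × sin(rake) = 244 m × sin(75.6°) = 236.3 m
heave = dip-slip × cos(dip) = 236.3 × cos(54.7°) = 137 m

137 m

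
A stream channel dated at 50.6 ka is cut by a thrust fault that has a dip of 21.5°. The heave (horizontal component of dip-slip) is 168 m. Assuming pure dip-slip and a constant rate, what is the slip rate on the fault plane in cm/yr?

dip-slip = heave / cos(dip) = 168 m / cos(21.5°) = 180.6 m
rate = 180.6 m / 50.6 ka = 0.00357 m/yr = 0.357 cm/yr

0.357 cm/yr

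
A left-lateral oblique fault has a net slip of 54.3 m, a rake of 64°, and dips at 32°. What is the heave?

41.4 m

dip-slip = net slip × sin(rake) = 54.3 m × sin(64°) = 48.80 m
heave = dip-slip × cos(dip) = 48.80 × cos(32°) = 41.4 m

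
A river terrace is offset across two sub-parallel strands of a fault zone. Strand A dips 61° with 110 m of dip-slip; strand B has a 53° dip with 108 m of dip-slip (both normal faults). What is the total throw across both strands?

throw_A = 110 × sin(61°) = 96.21 m
throw_B = 108 × sin(53°) = 86.25 m
total = 96.21 + 86.25 = 182 m

182 m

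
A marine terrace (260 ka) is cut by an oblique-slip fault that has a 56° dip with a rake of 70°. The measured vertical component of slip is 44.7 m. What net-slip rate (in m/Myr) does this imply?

dip-slip = throw / sin(dip) = 44.7 / sin(56°) = 53.92 m
net slip = dip-slip / sin(rake) = 53.92 / sin(70°) = 57.38 m
rate = 57.38 m / 260 ka = 0.000221 m/yr = 221 m/Myr

221 m/Myr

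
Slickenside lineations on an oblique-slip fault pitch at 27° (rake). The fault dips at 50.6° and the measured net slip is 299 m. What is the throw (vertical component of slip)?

dip-slip = net slip × sin(rake) = 299 m × sin(27°) = 135.7 m
throw = dip-slip × sin(dip) = 135.7 × sin(50.6°) = 105 m

105 m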